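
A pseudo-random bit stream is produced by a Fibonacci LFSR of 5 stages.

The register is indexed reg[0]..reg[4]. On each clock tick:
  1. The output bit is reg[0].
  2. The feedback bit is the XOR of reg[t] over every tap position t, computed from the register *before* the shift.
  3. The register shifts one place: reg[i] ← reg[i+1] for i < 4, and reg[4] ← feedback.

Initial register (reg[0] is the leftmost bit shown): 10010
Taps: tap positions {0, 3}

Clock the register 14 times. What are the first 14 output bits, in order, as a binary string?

10010000101011

step | reg (before) | out | fb
   0 | 10010 | 1 | 0
   1 | 00100 | 0 | 0
   2 | 01000 | 0 | 0
   3 | 10000 | 1 | 1
   4 | 00001 | 0 | 0
   5 | 00010 | 0 | 1
   6 | 00101 | 0 | 0
   7 | 01010 | 0 | 1
   8 | 10101 | 1 | 1
   9 | 01011 | 0 | 1
  10 | 10111 | 1 | 0
  11 | 01110 | 0 | 1
  12 | 11101 | 1 | 1
  13 | 11011 | 1 | 0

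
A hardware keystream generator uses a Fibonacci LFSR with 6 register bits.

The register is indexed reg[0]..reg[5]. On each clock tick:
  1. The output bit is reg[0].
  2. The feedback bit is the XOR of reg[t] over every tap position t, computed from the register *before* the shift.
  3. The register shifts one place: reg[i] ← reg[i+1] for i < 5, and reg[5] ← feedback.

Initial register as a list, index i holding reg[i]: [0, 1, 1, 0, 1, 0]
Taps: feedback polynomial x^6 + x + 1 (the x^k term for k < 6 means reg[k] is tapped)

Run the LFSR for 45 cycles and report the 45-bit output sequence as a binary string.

011010101111110000010000110001010011110100011

step | reg (before) | out | fb
   0 | 011010 | 0 | 1
   1 | 110101 | 1 | 0
   2 | 101010 | 1 | 1
   3 | 010101 | 0 | 1
   4 | 101011 | 1 | 1
   5 | 010111 | 0 | 1
   6 | 101111 | 1 | 1
   7 | 011111 | 0 | 1
   8 | 111111 | 1 | 0
   9 | 111110 | 1 | 0
  10 | 111100 | 1 | 0
  11 | 111000 | 1 | 0
  12 | 110000 | 1 | 0
  13 | 100000 | 1 | 1
  14 | 000001 | 0 | 0
  15 | 000010 | 0 | 0
  16 | 000100 | 0 | 0
  17 | 001000 | 0 | 0
  18 | 010000 | 0 | 1
  19 | 100001 | 1 | 1
  20 | 000011 | 0 | 0
  21 | 000110 | 0 | 0
  22 | 001100 | 0 | 0
  23 | 011000 | 0 | 1
  24 | 110001 | 1 | 0
  25 | 100010 | 1 | 1
  26 | 000101 | 0 | 0
  27 | 001010 | 0 | 0
  28 | 010100 | 0 | 1
  29 | 101001 | 1 | 1
  30 | 010011 | 0 | 1
  31 | 100111 | 1 | 1
  32 | 001111 | 0 | 0
  33 | 011110 | 0 | 1
  34 | 111101 | 1 | 0
  35 | 111010 | 1 | 0
  36 | 110100 | 1 | 0
  37 | 101000 | 1 | 1
  38 | 010001 | 0 | 1
  39 | 100011 | 1 | 1
  40 | 000111 | 0 | 0
  41 | 001110 | 0 | 0
  42 | 011100 | 0 | 1
  43 | 111001 | 1 | 0
  44 | 110010 | 1 | 0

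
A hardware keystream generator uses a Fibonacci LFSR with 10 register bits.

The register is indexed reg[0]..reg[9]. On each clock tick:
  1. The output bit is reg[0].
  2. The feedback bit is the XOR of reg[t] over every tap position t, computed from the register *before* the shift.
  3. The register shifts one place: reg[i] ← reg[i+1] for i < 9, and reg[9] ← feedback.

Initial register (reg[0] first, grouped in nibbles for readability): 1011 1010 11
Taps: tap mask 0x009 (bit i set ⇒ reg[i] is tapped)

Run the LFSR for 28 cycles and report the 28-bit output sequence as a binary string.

1011101011011011000000001100

step | reg (before) | out | fb
   0 | 1011101011 | 1 | 0
   1 | 0111010110 | 0 | 1
   2 | 1110101101 | 1 | 1
   3 | 1101011011 | 1 | 0
   4 | 1010110110 | 1 | 1
   5 | 0101101101 | 0 | 1
   6 | 1011011011 | 1 | 0
   7 | 0110110110 | 0 | 0
   8 | 1101101100 | 1 | 0
   9 | 1011011000 | 1 | 0
  10 | 0110110000 | 0 | 0
  11 | 1101100000 | 1 | 0
  12 | 1011000000 | 1 | 0
  13 | 0110000000 | 0 | 0
  14 | 1100000000 | 1 | 1
  15 | 1000000001 | 1 | 1
  16 | 0000000011 | 0 | 0
  17 | 0000000110 | 0 | 0
  18 | 0000001100 | 0 | 0
  19 | 0000011000 | 0 | 0
  20 | 0000110000 | 0 | 0
  21 | 0001100000 | 0 | 1
  22 | 0011000001 | 0 | 1
  23 | 0110000011 | 0 | 0
  24 | 1100000110 | 1 | 1
  25 | 1000001101 | 1 | 1
  26 | 0000011011 | 0 | 0
  27 | 0000110110 | 0 | 0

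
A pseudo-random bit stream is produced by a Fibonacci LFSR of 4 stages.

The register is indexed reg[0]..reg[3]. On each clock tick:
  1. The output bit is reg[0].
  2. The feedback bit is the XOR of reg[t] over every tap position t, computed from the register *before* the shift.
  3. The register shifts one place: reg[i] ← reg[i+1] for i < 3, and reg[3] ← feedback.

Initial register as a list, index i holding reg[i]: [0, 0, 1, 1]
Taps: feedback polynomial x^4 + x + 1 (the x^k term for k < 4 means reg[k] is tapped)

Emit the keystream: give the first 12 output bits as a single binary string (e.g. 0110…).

001101011110

k : reg_k → out_k, fb_k
0: 0011 → 0, fb=0
1: 0110 → 0, fb=1
2: 1101 → 1, fb=0
3: 1010 → 1, fb=1
4: 0101 → 0, fb=1
5: 1011 → 1, fb=1
6: 0111 → 0, fb=1
7: 1111 → 1, fb=0
8: 1110 → 1, fb=0
9: 1100 → 1, fb=0
10: 1000 → 1, fb=1
11: 0001 → 0, fb=0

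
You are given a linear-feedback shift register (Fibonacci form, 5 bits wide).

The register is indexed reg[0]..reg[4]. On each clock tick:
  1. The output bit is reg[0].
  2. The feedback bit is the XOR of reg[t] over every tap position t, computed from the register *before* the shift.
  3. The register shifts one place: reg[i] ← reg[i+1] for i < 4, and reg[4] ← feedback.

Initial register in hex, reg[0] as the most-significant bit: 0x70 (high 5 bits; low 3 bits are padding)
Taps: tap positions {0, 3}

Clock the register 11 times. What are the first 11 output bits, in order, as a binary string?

01110110001

k : reg_k → out_k, fb_k
0: 01110 → 0, fb=1
1: 11101 → 1, fb=1
2: 11011 → 1, fb=0
3: 10110 → 1, fb=0
4: 01100 → 0, fb=0
5: 11000 → 1, fb=1
6: 10001 → 1, fb=1
7: 00011 → 0, fb=1
8: 00111 → 0, fb=1
9: 01111 → 0, fb=1
10: 11111 → 1, fb=0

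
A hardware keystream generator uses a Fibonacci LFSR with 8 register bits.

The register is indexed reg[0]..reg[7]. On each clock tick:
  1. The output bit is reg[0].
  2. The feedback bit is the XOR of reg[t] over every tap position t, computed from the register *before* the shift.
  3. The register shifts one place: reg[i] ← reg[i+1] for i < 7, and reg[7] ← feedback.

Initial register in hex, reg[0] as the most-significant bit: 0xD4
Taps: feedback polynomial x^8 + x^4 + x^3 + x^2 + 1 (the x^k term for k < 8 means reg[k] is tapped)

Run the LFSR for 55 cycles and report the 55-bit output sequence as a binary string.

step | reg (before) | out | fb
   0 | 11010100 | 1 | 0
   1 | 10101000 | 1 | 1
   2 | 01010001 | 0 | 1
   3 | 10100011 | 1 | 0
   4 | 01000110 | 0 | 0
   5 | 10001100 | 1 | 0
   6 | 00011000 | 0 | 0
   7 | 00110000 | 0 | 0
   8 | 01100000 | 0 | 1
   9 | 11000001 | 1 | 1
  10 | 10000011 | 1 | 1
  11 | 00000111 | 0 | 0
  12 | 00001110 | 0 | 1
  13 | 00011101 | 0 | 0
  14 | 00111010 | 0 | 1
  15 | 01110101 | 0 | 0
  16 | 11101010 | 1 | 1
  17 | 11010101 | 1 | 0
  18 | 10101010 | 1 | 1
  19 | 01010101 | 0 | 1
  20 | 10101011 | 1 | 1
  21 | 01010111 | 0 | 1
  22 | 10101111 | 1 | 1
  23 | 01011111 | 0 | 0
  24 | 10111110 | 1 | 0
  25 | 01111100 | 0 | 1
  26 | 11111001 | 1 | 0
  27 | 11110010 | 1 | 1
  28 | 11100101 | 1 | 0
  29 | 11001010 | 1 | 0
  30 | 10010100 | 1 | 0
  31 | 00101000 | 0 | 0
  32 | 01010000 | 0 | 1
  33 | 10100001 | 1 | 0
  34 | 01000010 | 0 | 0
  35 | 10000100 | 1 | 1
  36 | 00001001 | 0 | 1
  37 | 00010011 | 0 | 1
  38 | 00100111 | 0 | 1
  39 | 01001111 | 0 | 1
  40 | 10011111 | 1 | 1
  41 | 00111111 | 0 | 1
  42 | 01111111 | 0 | 1
  43 | 11111111 | 1 | 0
  44 | 11111110 | 1 | 0
  45 | 11111100 | 1 | 0
  46 | 11111000 | 1 | 0
  47 | 11110000 | 1 | 1
  48 | 11100001 | 1 | 0
  49 | 11000010 | 1 | 1
  50 | 10000101 | 1 | 1
  51 | 00001011 | 0 | 1
  52 | 00010111 | 0 | 1
  53 | 00101111 | 0 | 0
  54 | 01011110 | 0 | 0

1101010001100000111010101011111001010000100111111110000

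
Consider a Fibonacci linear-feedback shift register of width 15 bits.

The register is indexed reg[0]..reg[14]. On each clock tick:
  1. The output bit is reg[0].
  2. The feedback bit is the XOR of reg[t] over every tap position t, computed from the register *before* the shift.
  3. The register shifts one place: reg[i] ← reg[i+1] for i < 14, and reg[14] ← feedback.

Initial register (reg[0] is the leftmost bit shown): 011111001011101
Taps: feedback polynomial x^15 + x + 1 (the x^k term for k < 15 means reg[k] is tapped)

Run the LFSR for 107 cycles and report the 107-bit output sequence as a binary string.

k : reg_k → out_k, fb_k
0: 011111001011101 → 0, fb=1
1: 111110010111011 → 1, fb=0
2: 111100101110110 → 1, fb=0
3: 111001011101100 → 1, fb=0
4: 110010111011000 → 1, fb=0
5: 100101110110000 → 1, fb=1
6: 001011101100001 → 0, fb=0
7: 010111011000010 → 0, fb=1
8: 101110110000101 → 1, fb=1
9: 011101100001011 → 0, fb=1
10: 111011000010111 → 1, fb=0
11: 110110000101110 → 1, fb=0
12: 101100001011100 → 1, fb=1
13: 011000010111001 → 0, fb=1
14: 110000101110011 → 1, fb=0
15: 100001011100110 → 1, fb=1
16: 000010111001101 → 0, fb=0
17: 000101110011010 → 0, fb=0
18: 001011100110100 → 0, fb=0
19: 010111001101000 → 0, fb=1
20: 101110011010001 → 1, fb=1
21: 011100110100011 → 0, fb=1
22: 111001101000111 → 1, fb=0
23: 110011010001110 → 1, fb=0
24: 100110100011100 → 1, fb=1
25: 001101000111001 → 0, fb=0
26: 011010001110010 → 0, fb=1
27: 110100011100101 → 1, fb=0
28: 101000111001010 → 1, fb=1
29: 010001110010101 → 0, fb=1
30: 100011100101011 → 1, fb=1
31: 000111001010111 → 0, fb=0
32: 001110010101110 → 0, fb=0
33: 011100101011100 → 0, fb=1
34: 111001010111001 → 1, fb=0
35: 110010101110010 → 1, fb=0
36: 100101011100100 → 1, fb=1
37: 001010111001001 → 0, fb=0
38: 010101110010010 → 0, fb=1
39: 101011100100101 → 1, fb=1
40: 010111001001011 → 0, fb=1
41: 101110010010111 → 1, fb=1
42: 011100100101111 → 0, fb=1
43: 111001001011111 → 1, fb=0
44: 110010010111110 → 1, fb=0
45: 100100101111100 → 1, fb=1
46: 001001011111001 → 0, fb=0
47: 010010111110010 → 0, fb=1
48: 100101111100101 → 1, fb=1
49: 001011111001011 → 0, fb=0
50: 010111110010110 → 0, fb=1
51: 101111100101101 → 1, fb=1
52: 011111001011011 → 0, fb=1
53: 111110010110111 → 1, fb=0
54: 111100101101110 → 1, fb=0
55: 111001011011100 → 1, fb=0
56: 110010110111000 → 1, fb=0
57: 100101101110000 → 1, fb=1
58: 001011011100001 → 0, fb=0
59: 010110111000010 → 0, fb=1
60: 101101110000101 → 1, fb=1
61: 011011100001011 → 0, fb=1
62: 110111000010111 → 1, fb=0
63: 101110000101110 → 1, fb=1
64: 011100001011101 → 0, fb=1
65: 111000010111011 → 1, fb=0
66: 110000101110110 → 1, fb=0
67: 100001011101100 → 1, fb=1
68: 000010111011001 → 0, fb=0
69: 000101110110010 → 0, fb=0
70: 001011101100100 → 0, fb=0
71: 010111011001000 → 0, fb=1
72: 101110110010001 → 1, fb=1
73: 011101100100011 → 0, fb=1
74: 111011001000111 → 1, fb=0
75: 110110010001110 → 1, fb=0
76: 101100100011100 → 1, fb=1
77: 011001000111001 → 0, fb=1
78: 110010001110011 → 1, fb=0
79: 100100011100110 → 1, fb=1
80: 001000111001101 → 0, fb=0
81: 010001110011010 → 0, fb=1
82: 100011100110101 → 1, fb=1
83: 000111001101011 → 0, fb=0
84: 001110011010110 → 0, fb=0
85: 011100110101100 → 0, fb=1
86: 111001101011001 → 1, fb=0
87: 110011010110010 → 1, fb=0
88: 100110101100100 → 1, fb=1
89: 001101011001001 → 0, fb=0
90: 011010110010010 → 0, fb=1
91: 110101100100101 → 1, fb=0
92: 101011001001010 → 1, fb=1
93: 010110010010101 → 0, fb=1
94: 101100100101011 → 1, fb=1
95: 011001001010111 → 0, fb=1
96: 110010010101111 → 1, fb=0
97: 100100101011110 → 1, fb=1
98: 001001010111101 → 0, fb=0
99: 010010101111010 → 0, fb=1
100: 100101011110101 → 1, fb=1
101: 001010111101011 → 0, fb=0
102: 010101111010110 → 0, fb=1
103: 101011110101101 → 1, fb=1
104: 010111101011011 → 0, fb=1
105: 101111010110111 → 1, fb=1
106: 011110101101111 → 0, fb=1

01111100101110110000101110011010001110010101110010010111110010110111000010111011001000111001101011001001010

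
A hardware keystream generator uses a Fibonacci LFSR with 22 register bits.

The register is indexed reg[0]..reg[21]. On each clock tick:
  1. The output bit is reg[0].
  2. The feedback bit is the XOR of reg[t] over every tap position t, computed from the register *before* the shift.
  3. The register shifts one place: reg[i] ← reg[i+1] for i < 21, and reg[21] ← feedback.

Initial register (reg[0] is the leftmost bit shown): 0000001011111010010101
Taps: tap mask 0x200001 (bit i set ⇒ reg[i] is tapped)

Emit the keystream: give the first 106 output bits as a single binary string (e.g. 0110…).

0000001011111010010101111111001010110001100101010111001101111011100110010111011010110100010001101001001101

step | reg (before) | out | fb
   0 | 0000001011111010010101 | 0 | 1
   1 | 0000010111110100101011 | 0 | 1
   2 | 0000101111101001010111 | 0 | 1
   3 | 0001011111010010101111 | 0 | 1
   4 | 0010111110100101011111 | 0 | 1
   5 | 0101111101001010111111 | 0 | 1
   6 | 1011111010010101111111 | 1 | 0
   7 | 0111110100101011111110 | 0 | 0
   8 | 1111101001010111111100 | 1 | 1
   9 | 1111010010101111111001 | 1 | 0
  10 | 1110100101011111110010 | 1 | 1
  11 | 1101001010111111100101 | 1 | 0
  12 | 1010010101111111001010 | 1 | 1
  13 | 0100101011111110010101 | 0 | 1
  14 | 1001010111111100101011 | 1 | 0
  15 | 0010101111111001010110 | 0 | 0
  16 | 0101011111110010101100 | 0 | 0
  17 | 1010111111100101011000 | 1 | 1
  18 | 0101111111001010110001 | 0 | 1
  19 | 1011111110010101100011 | 1 | 0
  20 | 0111111100101011000110 | 0 | 0
  21 | 1111111001010110001100 | 1 | 1
  22 | 1111110010101100011001 | 1 | 0
  23 | 1111100101011000110010 | 1 | 1
  24 | 1111001010110001100101 | 1 | 0
  25 | 1110010101100011001010 | 1 | 1
  26 | 1100101011000110010101 | 1 | 0
  27 | 1001010110001100101010 | 1 | 1
  28 | 0010101100011001010101 | 0 | 1
  29 | 0101011000110010101011 | 0 | 1
  30 | 1010110001100101010111 | 1 | 0
  31 | 0101100011001010101110 | 0 | 0
  32 | 1011000110010101011100 | 1 | 1
  33 | 0110001100101010111001 | 0 | 1
  34 | 1100011001010101110011 | 1 | 0
  35 | 1000110010101011100110 | 1 | 1
  36 | 0001100101010111001101 | 0 | 1
  37 | 0011001010101110011011 | 0 | 1
  38 | 0110010101011100110111 | 0 | 1
  39 | 1100101010111001101111 | 1 | 0
  40 | 1001010101110011011110 | 1 | 1
  41 | 0010101011100110111101 | 0 | 1
  42 | 0101010111001101111011 | 0 | 1
  43 | 1010101110011011110111 | 1 | 0
  44 | 0101011100110111101110 | 0 | 0
  45 | 1010111001101111011100 | 1 | 1
  46 | 0101110011011110111001 | 0 | 1
  47 | 1011100110111101110011 | 1 | 0
  48 | 0111001101111011100110 | 0 | 0
  49 | 1110011011110111001100 | 1 | 1
  50 | 1100110111101110011001 | 1 | 0
  51 | 1001101111011100110010 | 1 | 1
  52 | 0011011110111001100101 | 0 | 1
  53 | 0110111101110011001011 | 0 | 1
  54 | 1101111011100110010111 | 1 | 0
  55 | 1011110111001100101110 | 1 | 1
  56 | 0111101110011001011101 | 0 | 1
  57 | 1111011100110010111011 | 1 | 0
  58 | 1110111001100101110110 | 1 | 1
  59 | 1101110011001011101101 | 1 | 0
  60 | 1011100110010111011010 | 1 | 1
  61 | 0111001100101110110101 | 0 | 1
  62 | 1110011001011101101011 | 1 | 0
  63 | 1100110010111011010110 | 1 | 1
  64 | 1001100101110110101101 | 1 | 0
  65 | 0011001011101101011010 | 0 | 0
  66 | 0110010111011010110100 | 0 | 0
  67 | 1100101110110101101000 | 1 | 1
  68 | 1001011101101011010001 | 1 | 0
  69 | 0010111011010110100010 | 0 | 0
  70 | 0101110110101101000100 | 0 | 0
  71 | 1011101101011010001000 | 1 | 1
  72 | 0111011010110100010001 | 0 | 1
  73 | 1110110101101000100011 | 1 | 0
  74 | 1101101011010001000110 | 1 | 1
  75 | 1011010110100010001101 | 1 | 0
  76 | 0110101101000100011010 | 0 | 0
  77 | 1101011010001000110100 | 1 | 1
  78 | 1010110100010001101001 | 1 | 0
  79 | 0101101000100011010010 | 0 | 0
  80 | 1011010001000110100100 | 1 | 1
  81 | 0110100010001101001001 | 0 | 1
  82 | 1101000100011010010011 | 1 | 0
  83 | 1010001000110100100110 | 1 | 1
  84 | 0100010001101001001101 | 0 | 1
  85 | 1000100011010010011011 | 1 | 0
  86 | 0001000110100100110110 | 0 | 0
  87 | 0010001101001001101100 | 0 | 0
  88 | 0100011010010011011000 | 0 | 0
  89 | 1000110100100110110000 | 1 | 1
  90 | 0001101001001101100001 | 0 | 1
  91 | 0011010010011011000011 | 0 | 1
  92 | 0110100100110110000111 | 0 | 1
  93 | 1101001001101100001111 | 1 | 0
  94 | 1010010011011000011110 | 1 | 1
  95 | 0100100110110000111101 | 0 | 1
  96 | 1001001101100001111011 | 1 | 0
  97 | 0010011011000011110110 | 0 | 0
  98 | 0100110110000111101100 | 0 | 0
  99 | 1001101100001111011000 | 1 | 1
 100 | 0011011000011110110001 | 0 | 1
 101 | 0110110000111101100011 | 0 | 1
 102 | 1101100001111011000111 | 1 | 0
 103 | 1011000011110110001110 | 1 | 1
 104 | 0110000111101100011101 | 0 | 1
 105 | 1100001111011000111011 | 1 | 0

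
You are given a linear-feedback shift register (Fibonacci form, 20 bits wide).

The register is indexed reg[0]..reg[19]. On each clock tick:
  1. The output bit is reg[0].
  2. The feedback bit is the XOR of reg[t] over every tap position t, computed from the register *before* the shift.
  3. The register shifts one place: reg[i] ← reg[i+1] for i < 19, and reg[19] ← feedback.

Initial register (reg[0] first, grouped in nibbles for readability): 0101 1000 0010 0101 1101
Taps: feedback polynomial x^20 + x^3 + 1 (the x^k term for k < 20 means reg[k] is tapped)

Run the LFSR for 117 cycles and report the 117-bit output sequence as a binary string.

010110000010010111011001100100001011000101010001010100111011110110111100111001010000010110111100110100101000010110100

tick  register→output (feedback)
  0  01011000001001011101→0 (1)
  1  10110000010010111011→1 (0)
  2  01100000100101110110→0 (0)
  3  11000001001011101100→1 (1)
  4  10000010010111011001→1 (1)
  5  00000100101110110011→0 (0)
  6  00001001011101100110→0 (0)
  7  00010010111011001100→0 (1)
  8  00100101110110011001→0 (0)
  9  01001011101100110010→0 (0)
 10  10010111011001100100→1 (0)
 11  00101110110011001000→0 (0)
 12  01011101100110010000→0 (1)
 13  10111011001100100001→1 (0)
 14  01110110011001000010→0 (1)
 15  11101100110010000101→1 (1)
 16  11011001100100001011→1 (0)
 17  10110011001000010110→1 (0)
 18  01100110010000101100→0 (0)
 19  11001100100001011000→1 (1)
 20  10011001000010110001→1 (0)
 21  00110010000101100010→0 (1)
 22  01100100001011000101→0 (0)
 23  11001000010110001010→1 (1)
 24  10010000101100010101→1 (0)
 25  00100001011000101010→0 (0)
 26  01000010110001010100→0 (0)
 27  10000101100010101000→1 (1)
 28  00001011000101010001→0 (0)
 29  00010110001010100010→0 (1)
 30  00101100010101000101→0 (0)
 31  01011000101010001010→0 (1)
 32  10110001010100010101→1 (0)
 33  01100010101000101010→0 (0)
 34  11000101010001010100→1 (1)
 35  10001010100010101001→1 (1)
 36  00010101000101010011→0 (1)
 37  00101010001010100111→0 (0)
 38  01010100010101001110→0 (1)
 39  10101000101010011101→1 (1)
 40  01010001010100111011→0 (1)
 41  10100010101001110111→1 (1)
 42  01000101010011101111→0 (0)
 43  10001010100111011110→1 (1)
 44  00010101001110111101→0 (1)
 45  00101010011101111011→0 (0)
 46  01010100111011110110→0 (1)
 47  10101001110111101101→1 (1)
 48  01010011101111011011→0 (1)
 49  10100111011110110111→1 (1)
 50  01001110111101101111→0 (0)
 51  10011101111011011110→1 (0)
 52  00111011110110111100→0 (1)
 53  01110111101101111001→0 (1)
 54  11101111011011110011→1 (1)
 55  11011110110111100111→1 (0)
 56  10111101101111001110→1 (0)
 57  01111011011110011100→0 (1)
 58  11110110111100111001→1 (0)
 59  11101101111001110010→1 (1)
 60  11011011110011100101→1 (0)
 61  10110111100111001010→1 (0)
 62  01101111001110010100→0 (0)
 63  11011110011100101000→1 (0)
 64  10111100111001010000→1 (0)
 65  01111001110010100000→0 (1)
 66  11110011100101000001→1 (0)
 67  11100111001010000010→1 (1)
 68  11001110010100000101→1 (1)
 69  10011100101000001011→1 (0)
 70  00111001010000010110→0 (1)
 71  01110010100000101101→0 (1)
 72  11100101000001011011→1 (1)
 73  11001010000010110111→1 (1)
 74  10010100000101101111→1 (0)
 75  00101000001011011110→0 (0)
 76  01010000010110111100→0 (1)
 77  10100000101101111001→1 (1)
 78  01000001011011110011→0 (0)
 79  10000010110111100110→1 (1)
 80  00000101101111001101→0 (0)
 81  00001011011110011010→0 (0)
 82  00010110111100110100→0 (1)
 83  00101101111001101001→0 (0)
 84  01011011110011010010→0 (1)
 85  10110111100110100101→1 (0)
 86  01101111001101001010→0 (0)
 87  11011110011010010100→1 (0)
 88  10111100110100101000→1 (0)
 89  01111001101001010000→0 (1)
 90  11110011010010100001→1 (0)
 91  11100110100101000010→1 (1)
 92  11001101001010000101→1 (1)
 93  10011010010100001011→1 (0)
 94  00110100101000010110→0 (1)
 95  01101001010000101101→0 (0)
 96  11010010100001011010→1 (0)
 97  10100101000010110100→1 (1)
 98  01001010000101101001→0 (0)
 99  10010100001011010010→1 (0)
100  00101000010110100100→0 (0)
101  01010000101101001000→0 (1)
102  10100001011010010001→1 (1)
103  01000010110100100011→0 (0)
104  10000101101001000110→1 (1)
105  00001011010010001101→0 (0)
106  00010110100100011010→0 (1)
107  00101101001000110101→0 (0)
108  01011010010001101010→0 (1)
109  10110100100011010101→1 (0)
110  01101001000110101010→0 (0)
111  11010010001101010100→1 (0)
112  10100100011010101000→1 (1)
113  01001000110101010001→0 (0)
114  10010001101010100010→1 (0)
115  00100011010101000100→0 (0)
116  01000110101010001000→0 (0)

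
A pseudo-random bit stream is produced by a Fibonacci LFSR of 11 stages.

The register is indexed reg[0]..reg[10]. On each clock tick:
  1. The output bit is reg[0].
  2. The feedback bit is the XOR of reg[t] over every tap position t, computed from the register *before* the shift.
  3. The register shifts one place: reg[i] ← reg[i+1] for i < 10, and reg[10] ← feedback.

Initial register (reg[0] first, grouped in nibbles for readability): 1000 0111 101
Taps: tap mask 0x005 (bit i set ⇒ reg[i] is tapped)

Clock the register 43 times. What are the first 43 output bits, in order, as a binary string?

k : reg_k → out_k, fb_k
0: 10000111101 → 1, fb=1
1: 00001111011 → 0, fb=0
2: 00011110110 → 0, fb=0
3: 00111101100 → 0, fb=1
4: 01111011001 → 0, fb=1
5: 11110110011 → 1, fb=0
6: 11101100110 → 1, fb=0
7: 11011001100 → 1, fb=1
8: 10110011001 → 1, fb=0
9: 01100110010 → 0, fb=1
10: 11001100101 → 1, fb=1
11: 10011001011 → 1, fb=1
12: 00110010111 → 0, fb=1
13: 01100101111 → 0, fb=1
14: 11001011111 → 1, fb=1
15: 10010111111 → 1, fb=1
16: 00101111111 → 0, fb=1
17: 01011111111 → 0, fb=0
18: 10111111110 → 1, fb=0
19: 01111111100 → 0, fb=1
20: 11111111001 → 1, fb=0
21: 11111110010 → 1, fb=0
22: 11111100100 → 1, fb=0
23: 11111001000 → 1, fb=0
24: 11110010000 → 1, fb=0
25: 11100100000 → 1, fb=0
26: 11001000000 → 1, fb=1
27: 10010000001 → 1, fb=1
28: 00100000011 → 0, fb=1
29: 01000000111 → 0, fb=0
30: 10000001110 → 1, fb=1
31: 00000011101 → 0, fb=0
32: 00000111010 → 0, fb=0
33: 00001110100 → 0, fb=0
34: 00011101000 → 0, fb=0
35: 00111010000 → 0, fb=1
36: 01110100001 → 0, fb=1
37: 11101000011 → 1, fb=0
38: 11010000110 → 1, fb=1
39: 10100001101 → 1, fb=0
40: 01000011010 → 0, fb=0
41: 10000110100 → 1, fb=1
42: 00001101001 → 0, fb=0

1000011110110011001011111111001000000111010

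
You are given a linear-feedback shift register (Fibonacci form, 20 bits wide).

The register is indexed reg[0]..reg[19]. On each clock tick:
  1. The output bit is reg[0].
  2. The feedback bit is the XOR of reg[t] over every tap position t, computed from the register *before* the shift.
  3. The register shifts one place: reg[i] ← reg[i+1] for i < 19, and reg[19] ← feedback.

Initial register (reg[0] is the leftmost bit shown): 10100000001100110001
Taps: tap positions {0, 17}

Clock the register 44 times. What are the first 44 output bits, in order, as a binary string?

k : reg_k → out_k, fb_k
0: 10100000001100110001 → 1, fb=1
1: 01000000011001100011 → 0, fb=0
2: 10000000110011000110 → 1, fb=0
3: 00000001100110001100 → 0, fb=1
4: 00000011001100011001 → 0, fb=0
5: 00000110011000110010 → 0, fb=0
6: 00001100110001100100 → 0, fb=1
7: 00011001100011001001 → 0, fb=0
8: 00110011000110010010 → 0, fb=0
9: 01100110001100100100 → 0, fb=1
10: 11001100011001001001 → 1, fb=1
11: 10011000110010010011 → 1, fb=1
12: 00110001100100100111 → 0, fb=1
13: 01100011001001001111 → 0, fb=1
14: 11000110010010011111 → 1, fb=0
15: 10001100100100111110 → 1, fb=0
16: 00011001001001111100 → 0, fb=1
17: 00110010010011111001 → 0, fb=0
18: 01100100100111110010 → 0, fb=0
19: 11001001001111100100 → 1, fb=0
20: 10010010011111001000 → 1, fb=1
21: 00100100111110010001 → 0, fb=0
22: 01001001111100100010 → 0, fb=0
23: 10010011111001000100 → 1, fb=0
24: 00100111110010001000 → 0, fb=0
25: 01001111100100010000 → 0, fb=0
26: 10011111001000100000 → 1, fb=1
27: 00111110010001000001 → 0, fb=0
28: 01111100100010000010 → 0, fb=0
29: 11111001000100000100 → 1, fb=0
30: 11110010001000001000 → 1, fb=1
31: 11100100010000010001 → 1, fb=1
32: 11001000100000100011 → 1, fb=1
33: 10010001000001000111 → 1, fb=0
34: 00100010000010001110 → 0, fb=1
35: 01000100000100011101 → 0, fb=1
36: 10001000001000111011 → 1, fb=1
37: 00010000010001110111 → 0, fb=1
38: 00100000100011101111 → 0, fb=1
39: 01000001000111011111 → 0, fb=1
40: 10000010001110111111 → 1, fb=0
41: 00000100011101111110 → 0, fb=1
42: 00001000111011111101 → 0, fb=1
43: 00010001110111111011 → 0, fb=0

10100000001100110001100100100111110010001000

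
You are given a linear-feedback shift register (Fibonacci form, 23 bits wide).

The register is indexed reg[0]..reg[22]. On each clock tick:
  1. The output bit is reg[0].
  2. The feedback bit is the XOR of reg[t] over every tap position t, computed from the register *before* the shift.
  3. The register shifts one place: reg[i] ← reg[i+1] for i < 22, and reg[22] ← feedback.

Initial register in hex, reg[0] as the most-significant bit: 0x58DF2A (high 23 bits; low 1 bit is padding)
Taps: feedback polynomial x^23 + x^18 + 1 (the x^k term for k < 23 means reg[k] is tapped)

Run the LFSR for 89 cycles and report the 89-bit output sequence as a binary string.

step | reg (before) | out | fb
   0 | 01011000110111110010101 | 0 | 1
   1 | 10110001101111100101011 | 1 | 1
   2 | 01100011011111001010111 | 0 | 1
   3 | 11000110111110010101111 | 1 | 1
   4 | 10001101111100101011111 | 1 | 0
   5 | 00011011111001010111110 | 0 | 1
   6 | 00110111110010101111101 | 0 | 1
   7 | 01101111100101011111011 | 0 | 1
   8 | 11011111001010111110111 | 1 | 0
   9 | 10111110010101111101110 | 1 | 1
  10 | 01111100101011111011101 | 0 | 1
  11 | 11111001010111110111011 | 1 | 0
  12 | 11110010101111101110110 | 1 | 0
  13 | 11100101011111011101100 | 1 | 1
  14 | 11001010111110111011001 | 1 | 0
  15 | 10010101111101110110010 | 1 | 0
  16 | 00101011111011101100100 | 0 | 0
  17 | 01010111110111011001000 | 0 | 0
  18 | 10101111101110110010000 | 1 | 0
  19 | 01011111011101100100000 | 0 | 0
  20 | 10111110111011001000000 | 1 | 1
  21 | 01111101110110010000001 | 0 | 0
  22 | 11111011101100100000010 | 1 | 1
  23 | 11110111011001000000101 | 1 | 1
  24 | 11101110110010000001011 | 1 | 1
  25 | 11011101100100000010111 | 1 | 0
  26 | 10111011001000000101110 | 1 | 1
  27 | 01110110010000001011101 | 0 | 1
  28 | 11101100100000010111011 | 1 | 0
  29 | 11011001000000101110110 | 1 | 0
  30 | 10110010000001011101100 | 1 | 1
  31 | 01100100000010111011001 | 0 | 1
  32 | 11001000000101110110011 | 1 | 0
  33 | 10010000001011101100110 | 1 | 1
  34 | 00100000010111011001101 | 0 | 0
  35 | 01000000101110110011010 | 0 | 1
  36 | 10000001011101100110101 | 1 | 0
  37 | 00000010111011001101010 | 0 | 0
  38 | 00000101110110011010100 | 0 | 1
  39 | 00001011101100110101001 | 0 | 0
  40 | 00010111011001101010010 | 0 | 1
  41 | 00101110110011010100101 | 0 | 0
  42 | 01011101100110101001010 | 0 | 0
  43 | 10111011001101010010100 | 1 | 0
  44 | 01110110011010100101000 | 0 | 0
  45 | 11101100110101001010000 | 1 | 0
  46 | 11011001101010010100000 | 1 | 1
  47 | 10110011010100101000001 | 1 | 1
  48 | 01100110101001010000011 | 0 | 0
  49 | 11001101010010100000110 | 1 | 1
  50 | 10011010100101000001101 | 1 | 1
  51 | 00110101001010000011011 | 0 | 1
  52 | 01101010010100000110111 | 0 | 1
  53 | 11010100101000001101111 | 1 | 1
  54 | 10101001010000011011111 | 1 | 0
  55 | 01010010100000110111110 | 0 | 1
  56 | 10100101000001101111101 | 1 | 0
  57 | 01001010000011011111010 | 0 | 1
  58 | 10010100000110111110101 | 1 | 0
  59 | 00101000001101111101010 | 0 | 0
  60 | 01010000011011111010100 | 0 | 1
  61 | 10100000110111110101001 | 1 | 1
  62 | 01000001101111101010011 | 0 | 1
  63 | 10000011011111010100111 | 1 | 1
  64 | 00000110111110101001111 | 0 | 0
  65 | 00001101111101010011110 | 0 | 1
  66 | 00011011111010100111101 | 0 | 1
  67 | 00110111110101001111011 | 0 | 1
  68 | 01101111101010011110111 | 0 | 1
  69 | 11011111010100111101111 | 1 | 1
  70 | 10111110101001111011111 | 1 | 0
  71 | 01111101010011110111110 | 0 | 1
  72 | 11111010100111101111101 | 1 | 0
  73 | 11110101001111011111010 | 1 | 0
  74 | 11101010011110111110100 | 1 | 0
  75 | 11010100111101111101000 | 1 | 1
  76 | 10101001111011111010001 | 1 | 0
  77 | 01010011110111110100010 | 0 | 0
  78 | 10100111101111101000100 | 1 | 1
  79 | 01001111011111010001001 | 0 | 0
  80 | 10011110111110100010010 | 1 | 0
  81 | 00111101111101000100100 | 0 | 0
  82 | 01111011111010001001000 | 0 | 0
  83 | 11110111110100010010000 | 1 | 0
  84 | 11101111101000100100000 | 1 | 1
  85 | 11011111010001001000001 | 1 | 1
  86 | 10111110100010010000011 | 1 | 1
  87 | 01111101000100100000111 | 0 | 0
  88 | 11111010001001000001110 | 1 | 1

01011000110111110010101111101110110010000001011101100110101001010000011011111010100111101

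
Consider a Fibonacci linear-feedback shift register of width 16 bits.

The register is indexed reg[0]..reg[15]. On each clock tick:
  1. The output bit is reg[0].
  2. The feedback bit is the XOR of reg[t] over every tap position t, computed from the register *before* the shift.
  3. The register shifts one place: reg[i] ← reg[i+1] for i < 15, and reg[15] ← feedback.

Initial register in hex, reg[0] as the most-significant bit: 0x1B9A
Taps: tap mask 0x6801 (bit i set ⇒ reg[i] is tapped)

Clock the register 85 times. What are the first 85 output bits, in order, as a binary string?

step | reg (before) | out | fb
   0 | 0001101110011010 | 0 | 0
   1 | 0011011100110100 | 0 | 0
   2 | 0110111001101000 | 0 | 0
   3 | 1101110011010000 | 1 | 0
   4 | 1011100110100000 | 1 | 1
   5 | 0111001101000001 | 0 | 0
   6 | 1110011010000010 | 1 | 0
   7 | 1100110100000100 | 1 | 0
   8 | 1001101000001000 | 1 | 1
   9 | 0011010000010001 | 0 | 1
  10 | 0110100000100011 | 0 | 1
  11 | 1101000001000111 | 1 | 1
  12 | 1010000010001111 | 1 | 1
  13 | 0100000100011111 | 0 | 1
  14 | 1000001000111111 | 1 | 0
  15 | 0000010001111110 | 0 | 1
  16 | 0000100011111101 | 0 | 0
  17 | 0001000111111010 | 0 | 0
  18 | 0010001111110100 | 0 | 0
  19 | 0100011111101000 | 0 | 0
  20 | 1000111111010000 | 1 | 0
  21 | 0001111110100000 | 0 | 0
  22 | 0011111101000000 | 0 | 0
  23 | 0111111010000000 | 0 | 0
  24 | 1111110100000000 | 1 | 1
  25 | 1111101000000001 | 1 | 1
  26 | 1111010000000011 | 1 | 0
  27 | 1110100000000110 | 1 | 1
  28 | 1101000000001101 | 1 | 0
  29 | 1010000000011010 | 1 | 1
  30 | 0100000000110101 | 0 | 0
  31 | 1000000001101010 | 1 | 0
  32 | 0000000011010100 | 0 | 0
  33 | 0000000110101000 | 0 | 0
  34 | 0000001101010000 | 0 | 1
  35 | 0000011010100001 | 0 | 0
  36 | 0000110101000010 | 0 | 1
  37 | 0001101010000101 | 0 | 1
  38 | 0011010100001011 | 0 | 1
  39 | 0110101000010111 | 0 | 1
  40 | 1101010000101111 | 1 | 1
  41 | 1010100001011111 | 1 | 0
  42 | 0101000010111110 | 0 | 1
  43 | 1010000101111101 | 1 | 1
  44 | 0100001011111011 | 0 | 0
  45 | 1000010111110110 | 1 | 0
  46 | 0000101111101100 | 0 | 1
  47 | 0001011111011001 | 0 | 1
  48 | 0010111110110011 | 0 | 0
  49 | 0101111101100110 | 0 | 0
  50 | 1011111011001100 | 1 | 0
  51 | 0111110110011000 | 0 | 1
  52 | 1111101100110001 | 1 | 0
  53 | 1111011001100010 | 1 | 0
  54 | 1110110011000100 | 1 | 0
  55 | 1101100110001000 | 1 | 1
  56 | 1011001100010001 | 1 | 0
  57 | 0110011000100010 | 0 | 1
  58 | 1100110001000101 | 1 | 0
  59 | 1001100010001010 | 1 | 0
  60 | 0011000100010100 | 0 | 0
  61 | 0110001000101000 | 0 | 0
  62 | 1100010001010000 | 1 | 0
  63 | 1000100010100000 | 1 | 1
  64 | 0001000101000001 | 0 | 0
  65 | 0010001010000010 | 0 | 1
  66 | 0100010100000101 | 0 | 1
  67 | 1000101000001011 | 1 | 0
  68 | 0001010000010110 | 0 | 1
  69 | 0010100000101101 | 0 | 1
  70 | 0101000001011011 | 0 | 0
  71 | 1010000010110110 | 1 | 0
  72 | 0100000101101100 | 0 | 1
  73 | 1000001011011001 | 1 | 0
  74 | 0000010110110010 | 0 | 0
  75 | 0000101101100100 | 0 | 1
  76 | 0001011011001001 | 0 | 0
  77 | 0010110110010010 | 0 | 0
  78 | 0101101100100100 | 0 | 1
  79 | 1011011001001001 | 1 | 1
  80 | 0110110010010011 | 0 | 0
  81 | 1101100100100110 | 1 | 1
  82 | 1011001001001101 | 1 | 0
  83 | 0110010010011010 | 0 | 0
  84 | 1100100100110100 | 1 | 1

0001101110011010000010001111110100000000110101000010111110110011000100010100000101101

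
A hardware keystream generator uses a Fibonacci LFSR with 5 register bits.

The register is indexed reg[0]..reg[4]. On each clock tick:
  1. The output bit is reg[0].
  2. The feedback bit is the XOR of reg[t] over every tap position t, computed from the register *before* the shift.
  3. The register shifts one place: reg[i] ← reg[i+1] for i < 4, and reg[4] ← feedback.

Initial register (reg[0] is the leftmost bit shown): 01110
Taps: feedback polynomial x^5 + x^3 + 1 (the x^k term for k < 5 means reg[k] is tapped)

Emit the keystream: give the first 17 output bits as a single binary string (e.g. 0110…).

01110110001111100

k : reg_k → out_k, fb_k
0: 01110 → 0, fb=1
1: 11101 → 1, fb=1
2: 11011 → 1, fb=0
3: 10110 → 1, fb=0
4: 01100 → 0, fb=0
5: 11000 → 1, fb=1
6: 10001 → 1, fb=1
7: 00011 → 0, fb=1
8: 00111 → 0, fb=1
9: 01111 → 0, fb=1
10: 11111 → 1, fb=0
11: 11110 → 1, fb=0
12: 11100 → 1, fb=1
13: 11001 → 1, fb=1
14: 10011 → 1, fb=0
15: 00110 → 0, fb=1
16: 01101 → 0, fb=0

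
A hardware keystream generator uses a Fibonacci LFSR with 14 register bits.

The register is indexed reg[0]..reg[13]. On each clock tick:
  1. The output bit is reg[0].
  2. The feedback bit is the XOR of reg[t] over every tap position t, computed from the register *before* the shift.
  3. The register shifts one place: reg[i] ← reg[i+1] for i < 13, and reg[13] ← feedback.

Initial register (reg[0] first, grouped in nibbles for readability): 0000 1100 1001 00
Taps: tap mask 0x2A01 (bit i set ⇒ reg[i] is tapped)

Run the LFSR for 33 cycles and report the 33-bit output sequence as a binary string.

k : reg_k → out_k, fb_k
0: 00001100100100 → 0, fb=1
1: 00011001001001 → 0, fb=1
2: 00110010010011 → 0, fb=0
3: 01100100100110 → 0, fb=1
4: 11001001001101 → 1, fb=1
5: 10010010011011 → 1, fb=1
6: 00100100110111 → 0, fb=1
7: 01001001101111 → 0, fb=0
8: 10010011011110 → 1, fb=1
9: 00100110111101 → 0, fb=1
10: 01001101111011 → 0, fb=0
11: 10011011110110 → 1, fb=1
12: 00110111101101 → 0, fb=0
13: 01101111011010 → 0, fb=1
14: 11011110110101 → 1, fb=0
15: 10111101101010 → 1, fb=1
16: 01111011010101 → 0, fb=1
17: 11110110101011 → 1, fb=0
18: 11101101010110 → 1, fb=1
19: 11011010101101 → 1, fb=1
20: 10110101011011 → 1, fb=1
21: 01101010110111 → 0, fb=1
22: 11010101101111 → 1, fb=1
23: 10101011011111 → 1, fb=0
24: 01010110111110 → 0, fb=0
25: 10101101111100 → 1, fb=1
26: 01011011111001 → 0, fb=0
27: 10110111110010 → 1, fb=0
28: 01101111100100 → 0, fb=1
29: 11011111001001 → 1, fb=0
30: 10111110010010 → 1, fb=0
31: 01111100100100 → 0, fb=1
32: 11111001001001 → 1, fb=0

000011001001001101111011010101101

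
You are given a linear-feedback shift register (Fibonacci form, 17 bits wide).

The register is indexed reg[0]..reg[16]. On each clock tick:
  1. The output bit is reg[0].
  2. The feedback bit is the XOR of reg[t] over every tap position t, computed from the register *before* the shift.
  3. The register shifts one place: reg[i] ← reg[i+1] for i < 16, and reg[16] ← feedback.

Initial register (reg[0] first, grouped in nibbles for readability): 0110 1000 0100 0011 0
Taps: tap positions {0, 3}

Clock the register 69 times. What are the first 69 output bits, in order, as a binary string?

k : reg_k → out_k, fb_k
0: 01101000010000110 → 0, fb=0
1: 11010000100001100 → 1, fb=0
2: 10100001000011000 → 1, fb=1
3: 01000010000110001 → 0, fb=0
4: 10000100001100010 → 1, fb=1
5: 00001000011000101 → 0, fb=0
6: 00010000110001010 → 0, fb=1
7: 00100001100010101 → 0, fb=0
8: 01000011000101010 → 0, fb=0
9: 10000110001010100 → 1, fb=1
10: 00001100010101001 → 0, fb=0
11: 00011000101010010 → 0, fb=1
12: 00110001010100101 → 0, fb=1
13: 01100010101001011 → 0, fb=0
14: 11000101010010110 → 1, fb=1
15: 10001010100101101 → 1, fb=1
16: 00010101001011011 → 0, fb=1
17: 00101010010110111 → 0, fb=0
18: 01010100101101110 → 0, fb=1
19: 10101001011011101 → 1, fb=1
20: 01010010110111011 → 0, fb=1
21: 10100101101110111 → 1, fb=1
22: 01001011011101111 → 0, fb=0
23: 10010110111011110 → 1, fb=0
24: 00101101110111100 → 0, fb=0
25: 01011011101111000 → 0, fb=1
26: 10110111011110001 → 1, fb=0
27: 01101110111100010 → 0, fb=0
28: 11011101111000100 → 1, fb=0
29: 10111011110001000 → 1, fb=0
30: 01110111100010000 → 0, fb=1
31: 11101111000100001 → 1, fb=1
32: 11011110001000011 → 1, fb=0
33: 10111100010000110 → 1, fb=0
34: 01111000100001100 → 0, fb=1
35: 11110001000011001 → 1, fb=0
36: 11100010000110010 → 1, fb=1
37: 11000100001100101 → 1, fb=1
38: 10001000011001011 → 1, fb=1
39: 00010000110010111 → 0, fb=1
40: 00100001100101111 → 0, fb=0
41: 01000011001011110 → 0, fb=0
42: 10000110010111100 → 1, fb=1
43: 00001100101111001 → 0, fb=0
44: 00011001011110010 → 0, fb=1
45: 00110010111100101 → 0, fb=1
46: 01100101111001011 → 0, fb=0
47: 11001011110010110 → 1, fb=1
48: 10010111100101101 → 1, fb=0
49: 00101111001011010 → 0, fb=0
50: 01011110010110100 → 0, fb=1
51: 10111100101101001 → 1, fb=0
52: 01111001011010010 → 0, fb=1
53: 11110010110100101 → 1, fb=0
54: 11100101101001010 → 1, fb=1
55: 11001011010010101 → 1, fb=1
56: 10010110100101011 → 1, fb=0
57: 00101101001010110 → 0, fb=0
58: 01011010010101100 → 0, fb=1
59: 10110100101011001 → 1, fb=0
60: 01101001010110010 → 0, fb=0
61: 11010010101100100 → 1, fb=0
62: 10100101011001000 → 1, fb=1
63: 01001010110010001 → 0, fb=0
64: 10010101100100010 → 1, fb=0
65: 00101011001000100 → 0, fb=0
66: 01010110010001000 → 0, fb=1
67: 10101100100010001 → 1, fb=1
68: 01011001000100011 → 0, fb=1

011010000100001100010101001011011101111000100001100101111001011010010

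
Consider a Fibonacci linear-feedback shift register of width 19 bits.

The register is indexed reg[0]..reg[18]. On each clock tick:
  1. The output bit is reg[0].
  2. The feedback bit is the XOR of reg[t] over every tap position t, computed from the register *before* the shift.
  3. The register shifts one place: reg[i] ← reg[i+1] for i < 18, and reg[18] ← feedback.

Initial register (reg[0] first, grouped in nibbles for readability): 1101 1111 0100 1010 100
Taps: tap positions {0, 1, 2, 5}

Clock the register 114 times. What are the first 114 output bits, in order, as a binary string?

110111110100101010011110101101001100000111110010110011110111000010110000010010001010001100011101111000010101110110

step | reg (before) | out | fb
   0 | 1101111101001010100 | 1 | 1
   1 | 1011111010010101001 | 1 | 1
   2 | 0111110100101010011 | 0 | 1
   3 | 1111101001010100111 | 1 | 1
   4 | 1111010010101001111 | 1 | 0
   5 | 1110100101010011110 | 1 | 1
   6 | 1101001010100111101 | 1 | 0
   7 | 1010010101001111010 | 1 | 1
   8 | 0100101010011110101 | 0 | 1
   9 | 1001010100111101011 | 1 | 0
  10 | 0010101001111010110 | 0 | 1
  11 | 0101010011110101101 | 0 | 0
  12 | 1010100111101011010 | 1 | 0
  13 | 0101001111010110100 | 0 | 1
  14 | 1010011110101101001 | 1 | 1
  15 | 0100111101011010011 | 0 | 0
  16 | 1001111010110100110 | 1 | 0
  17 | 0011110101101001100 | 0 | 0
  18 | 0111101011010011000 | 0 | 0
  19 | 1111010110100110000 | 1 | 0
  20 | 1110101101001100000 | 1 | 1
  21 | 1101011010011000001 | 1 | 1
  22 | 1010110100110000011 | 1 | 1
  23 | 0101101001100000111 | 0 | 1
  24 | 1011010011000001111 | 1 | 1
  25 | 0110100110000011111 | 0 | 0
  26 | 1101001100000111110 | 1 | 0
  27 | 1010011000001111100 | 1 | 1
  28 | 0100110000011111001 | 0 | 0
  29 | 1001100000111110010 | 1 | 1
  30 | 0011000001111100101 | 0 | 1
  31 | 0110000011111001011 | 0 | 0
  32 | 1100000111110010110 | 1 | 0
  33 | 1000001111100101100 | 1 | 1
  34 | 0000011111001011001 | 0 | 1
  35 | 0000111110010110011 | 0 | 1
  36 | 0001111100101100111 | 0 | 1
  37 | 0011111001011001111 | 0 | 0
  38 | 0111110010110011110 | 0 | 1
  39 | 1111100101100111101 | 1 | 1
  40 | 1111001011001111011 | 1 | 1
  41 | 1110010110011110111 | 1 | 0
  42 | 1100101100111101110 | 1 | 0
  43 | 1001011001111011100 | 1 | 0
  44 | 0010110011110111000 | 0 | 0
  45 | 0101100111101110000 | 0 | 1
  46 | 1011001111011100001 | 1 | 0
  47 | 0110011110111000010 | 0 | 1
  48 | 1100111101110000101 | 1 | 1
  49 | 1001111011100001011 | 1 | 0
  50 | 0011110111000010110 | 0 | 0
  51 | 0111101110000101100 | 0 | 0
  52 | 1111011100001011000 | 1 | 0
  53 | 1110111000010110000 | 1 | 0
  54 | 1101110000101100000 | 1 | 1
  55 | 1011100001011000001 | 1 | 0
  56 | 0111000010110000010 | 0 | 0
  57 | 1110000101100000100 | 1 | 1
  58 | 1100001011000001001 | 1 | 0
  59 | 1000010110000010010 | 1 | 0
  60 | 0000101100000100100 | 0 | 0
  61 | 0001011000001001000 | 0 | 1
  62 | 0010110000010010001 | 0 | 0
  63 | 0101100000100100010 | 0 | 1
  64 | 1011000001001000101 | 1 | 0
  65 | 0110000010010001010 | 0 | 0
  66 | 1100000100100010100 | 1 | 0
  67 | 1000001001000101000 | 1 | 1
  68 | 0000010010001010001 | 0 | 1
  69 | 0000100100010100011 | 0 | 0
  70 | 0001001000101000110 | 0 | 0
  71 | 0010010001010001100 | 0 | 0
  72 | 0100100010100011000 | 0 | 1
  73 | 1001000101000110001 | 1 | 1
  74 | 0010001010001100011 | 0 | 1
  75 | 0100010100011000111 | 0 | 0
  76 | 1000101000110001110 | 1 | 1
  77 | 0001010001100011101 | 0 | 1
  78 | 0010100011000111011 | 0 | 1
  79 | 0101000110001110111 | 0 | 1
  80 | 1010001100011101111 | 1 | 0
  81 | 0100011000111011110 | 0 | 0
  82 | 1000110001110111100 | 1 | 0
  83 | 0001100011101111000 | 0 | 0
  84 | 0011000111011110000 | 0 | 1
  85 | 0110001110111100001 | 0 | 0
  86 | 1100011101111000010 | 1 | 1
  87 | 1000111011110000101 | 1 | 0
  88 | 0001110111100001010 | 0 | 1
  89 | 0011101111000010101 | 0 | 1
  90 | 0111011110000101011 | 0 | 1
  91 | 1110111100001010111 | 1 | 0
  92 | 1101111000010101110 | 1 | 1
  93 | 1011110000101011101 | 1 | 1
  94 | 0111100001010111011 | 0 | 0
  95 | 1111000010101110110 | 1 | 1
  96 | 1110000101011101101 | 1 | 1
  97 | 1100001010111011011 | 1 | 0
  98 | 1000010101110110110 | 1 | 0
  99 | 0000101011101101100 | 0 | 0
 100 | 0001010111011011000 | 0 | 1
 101 | 0010101110110110001 | 0 | 1
 102 | 0101011101101100011 | 0 | 0
 103 | 1010111011011000110 | 1 | 1
 104 | 0101110110110001101 | 0 | 0
 105 | 1011101101100011010 | 1 | 0
 106 | 0111011011000110100 | 0 | 1
 107 | 1110110110001101001 | 1 | 0
 108 | 1101101100011010010 | 1 | 0
 109 | 1011011000110100100 | 1 | 1
 110 | 0110110001101001001 | 0 | 1
 111 | 1101100011010010011 | 1 | 0
 112 | 1011000110100100110 | 1 | 0
 113 | 0110001101001001100 | 0 | 0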